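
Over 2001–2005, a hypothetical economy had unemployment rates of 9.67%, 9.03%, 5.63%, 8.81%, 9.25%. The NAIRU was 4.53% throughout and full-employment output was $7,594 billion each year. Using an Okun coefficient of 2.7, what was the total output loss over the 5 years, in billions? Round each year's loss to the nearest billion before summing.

$4,049 billion

Year 2001: gap = -2.7 × (9.67 - 4.53) = -13.878%, loss ≈ 7594 × 13.878/100 ≈ 1054.
Year 2002: gap = -2.7 × (9.03 - 4.53) = -12.15%, loss ≈ 7594 × 12.15/100 ≈ 923.
Year 2003: gap = -2.7 × (5.63 - 4.53) = -2.97%, loss ≈ 7594 × 2.97/100 ≈ 226.
Year 2004: gap = -2.7 × (8.81 - 4.53) = -11.556%, loss ≈ 7594 × 11.556/100 ≈ 878.
Year 2005: gap = -2.7 × (9.25 - 4.53) = -12.744%, loss ≈ 7594 × 12.744/100 ≈ 968.
Total lost output = 1054 + 923 + 226 + 878 + 968 = 4049 billion.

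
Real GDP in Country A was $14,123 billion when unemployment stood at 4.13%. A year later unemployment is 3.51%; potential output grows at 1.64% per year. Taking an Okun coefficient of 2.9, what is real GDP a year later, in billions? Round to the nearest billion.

Δu = 3.51 - 4.13 = -0.62 points.
Okun's law (growth form): g_Y = g_Y* - β × Δu = 1.64 - 2.9 × (-0.62) = 1.64 + 1.798 = 3.438%.
Real GDP in the next year = 14123 × (1 + 3.438/100) = 14123 × 1.03438 ≈ 14609 billion.

$14,609 billion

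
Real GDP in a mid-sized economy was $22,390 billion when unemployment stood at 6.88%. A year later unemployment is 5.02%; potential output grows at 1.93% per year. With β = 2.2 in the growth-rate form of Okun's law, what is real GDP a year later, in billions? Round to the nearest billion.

Δu = 5.02 - 6.88 = -1.86 points.
Okun's law (growth form): g_Y = g_Y* - β × Δu = 1.93 - 2.2 × (-1.86) = 1.93 + 4.092 = 6.022%.
Real GDP in the next year = 22390 × (1 + 6.022/100) = 22390 × 1.06022 ≈ 23738 billion.

$23,738 billion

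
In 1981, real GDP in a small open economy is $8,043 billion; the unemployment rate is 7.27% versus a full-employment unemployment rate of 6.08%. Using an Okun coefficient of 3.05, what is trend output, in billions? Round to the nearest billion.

$8,346 billion

Unemployment gap = 7.27 - 6.08 = 1.19 points, so output gap = -3.05 × 1.19 = -3.6295%.
Since Y = Y* × (1 + gap/100), Y* = 8043/0.963705 ≈ 8346 billion.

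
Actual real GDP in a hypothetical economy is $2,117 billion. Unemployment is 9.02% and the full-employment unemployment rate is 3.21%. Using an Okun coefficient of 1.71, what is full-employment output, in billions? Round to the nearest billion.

$2,351 billion

Unemployment gap = 9.02 - 3.21 = 5.81 points, so output gap = -1.71 × 5.81 = -9.9351%.
Since Y = Y* × (1 + gap/100), Y* = 2117/0.900649 ≈ 2351 billion.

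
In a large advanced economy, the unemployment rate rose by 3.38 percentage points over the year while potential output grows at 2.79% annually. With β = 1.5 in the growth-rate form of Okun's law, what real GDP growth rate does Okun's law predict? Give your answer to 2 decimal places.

Growth-rate Okun's law: g_Y = g_Y* - β × Δu.
g_Y = 2.79 - 1.5 × (3.38) = 2.79 - 5.07 = -2.28%, i.e. -2.28% to 2 d.p.

-2.28%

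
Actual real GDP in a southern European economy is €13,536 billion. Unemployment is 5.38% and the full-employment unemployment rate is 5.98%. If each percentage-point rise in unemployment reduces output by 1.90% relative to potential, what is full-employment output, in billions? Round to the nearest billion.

€13,383 billion

Unemployment gap = 5.38 - 5.98 = -0.6 points, so output gap = -1.9 × (-0.6) = 1.14%.
Since Y = Y* × (1 + gap/100), Y* = 13536/1.0114 ≈ 13383 billion.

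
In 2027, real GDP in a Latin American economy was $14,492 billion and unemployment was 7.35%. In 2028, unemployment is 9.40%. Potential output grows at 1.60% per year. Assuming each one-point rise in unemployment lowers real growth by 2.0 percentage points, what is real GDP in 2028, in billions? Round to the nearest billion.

$14,130 billion

Δu = 9.4 - 7.35 = 2.05 points.
Okun's law (growth form): g_Y = g_Y* - β × Δu = 1.60 - 2.0 × (2.05) = 1.6 - 4.1 = -2.5%.
Real GDP in the next year = 14492 × (1 - 2.5/100) = 14492 × 0.975 ≈ 14130 billion.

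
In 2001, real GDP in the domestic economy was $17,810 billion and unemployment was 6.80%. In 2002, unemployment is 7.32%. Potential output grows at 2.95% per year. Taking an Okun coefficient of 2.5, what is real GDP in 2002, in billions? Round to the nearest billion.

Δu = 7.32 - 6.8 = 0.52 points.
Okun's law (growth form): g_Y = g_Y* - β × Δu = 2.95 - 2.5 × (0.52) = 2.95 - 1.3 = 1.65%.
Real GDP in the next year = 17810 × (1 + 1.65/100) = 17810 × 1.0165 ≈ 18104 billion.

$18,104 billion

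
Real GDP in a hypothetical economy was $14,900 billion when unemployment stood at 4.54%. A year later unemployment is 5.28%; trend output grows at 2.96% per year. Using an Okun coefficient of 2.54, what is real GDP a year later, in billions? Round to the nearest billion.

$15,061 billion

Δu = 5.28 - 4.54 = 0.74 points.
Okun's law (growth form): g_Y = g_Y* - β × Δu = 2.96 - 2.54 × (0.74) = 2.96 - 1.8796 = 1.0804%.
Real GDP in the next year = 14900 × (1 + 1.0804/100) = 14900 × 1.010804 ≈ 15061 billion.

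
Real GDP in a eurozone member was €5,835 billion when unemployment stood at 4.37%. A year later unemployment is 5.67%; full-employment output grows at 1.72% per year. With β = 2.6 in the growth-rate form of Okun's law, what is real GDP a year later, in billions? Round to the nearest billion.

€5,738 billion

Δu = 5.67 - 4.37 = 1.3 points.
Okun's law (growth form): g_Y = g_Y* - β × Δu = 1.72 - 2.6 × (1.30) = 1.72 - 3.38 = -1.66%.
Real GDP in the next year = 5835 × (1 - 1.66/100) = 5835 × 0.9834 ≈ 5738 billion.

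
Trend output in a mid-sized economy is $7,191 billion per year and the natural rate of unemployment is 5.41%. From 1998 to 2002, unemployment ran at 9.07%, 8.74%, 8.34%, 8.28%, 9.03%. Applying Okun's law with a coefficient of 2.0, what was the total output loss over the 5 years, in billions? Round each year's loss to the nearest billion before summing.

$2,360 billion

Year 1998: gap = -2.0 × (9.07 - 5.41) = -7.32%, loss ≈ 7191 × 7.32/100 ≈ 526.
Year 1999: gap = -2.0 × (8.74 - 5.41) = -6.66%, loss ≈ 7191 × 6.66/100 ≈ 479.
Year 2000: gap = -2.0 × (8.34 - 5.41) = -5.86%, loss ≈ 7191 × 5.86/100 ≈ 421.
Year 2001: gap = -2.0 × (8.28 - 5.41) = -5.74%, loss ≈ 7191 × 5.74/100 ≈ 413.
Year 2002: gap = -2.0 × (9.03 - 5.41) = -7.24%, loss ≈ 7191 × 7.24/100 ≈ 521.
Total lost output = 526 + 479 + 421 + 413 + 521 = 2360 billion.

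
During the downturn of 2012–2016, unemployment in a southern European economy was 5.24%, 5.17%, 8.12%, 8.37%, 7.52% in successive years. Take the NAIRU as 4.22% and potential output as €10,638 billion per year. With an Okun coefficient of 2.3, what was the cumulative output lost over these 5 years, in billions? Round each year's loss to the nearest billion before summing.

€3,258 billion

Year 2012: gap = -2.3 × (5.24 - 4.22) = -2.346%, loss ≈ 10638 × 2.346/100 ≈ 250.
Year 2013: gap = -2.3 × (5.17 - 4.22) = -2.185%, loss ≈ 10638 × 2.185/100 ≈ 232.
Year 2014: gap = -2.3 × (8.12 - 4.22) = -8.97%, loss ≈ 10638 × 8.97/100 ≈ 954.
Year 2015: gap = -2.3 × (8.37 - 4.22) = -9.545%, loss ≈ 10638 × 9.545/100 ≈ 1015.
Year 2016: gap = -2.3 × (7.52 - 4.22) = -7.59%, loss ≈ 10638 × 7.59/100 ≈ 807.
Total lost output = 250 + 232 + 954 + 1015 + 807 = 3258 billion.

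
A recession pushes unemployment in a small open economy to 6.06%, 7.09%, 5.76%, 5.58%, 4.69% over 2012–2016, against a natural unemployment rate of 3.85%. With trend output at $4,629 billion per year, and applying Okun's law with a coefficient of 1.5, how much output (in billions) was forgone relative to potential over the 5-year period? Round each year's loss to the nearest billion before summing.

Year 2012: gap = -1.5 × (6.06 - 3.85) = -3.315%, loss ≈ 4629 × 3.315/100 ≈ 153.
Year 2013: gap = -1.5 × (7.09 - 3.85) = -4.86%, loss ≈ 4629 × 4.86/100 ≈ 225.
Year 2014: gap = -1.5 × (5.76 - 3.85) = -2.865%, loss ≈ 4629 × 2.865/100 ≈ 133.
Year 2015: gap = -1.5 × (5.58 - 3.85) = -2.595%, loss ≈ 4629 × 2.595/100 ≈ 120.
Year 2016: gap = -1.5 × (4.69 - 3.85) = -1.26%, loss ≈ 4629 × 1.26/100 ≈ 58.
Total lost output = 153 + 225 + 133 + 120 + 58 = 689 billion.

$689 billion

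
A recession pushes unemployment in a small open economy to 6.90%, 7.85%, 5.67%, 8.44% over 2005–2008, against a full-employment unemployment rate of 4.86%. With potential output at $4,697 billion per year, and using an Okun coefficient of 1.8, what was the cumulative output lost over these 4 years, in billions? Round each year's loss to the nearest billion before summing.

Year 2005: gap = -1.8 × (6.9 - 4.86) = -3.672%, loss ≈ 4697 × 3.672/100 ≈ 172.
Year 2006: gap = -1.8 × (7.85 - 4.86) = -5.382%, loss ≈ 4697 × 5.382/100 ≈ 253.
Year 2007: gap = -1.8 × (5.67 - 4.86) = -1.458%, loss ≈ 4697 × 1.458/100 ≈ 68.
Year 2008: gap = -1.8 × (8.44 - 4.86) = -6.444%, loss ≈ 4697 × 6.444/100 ≈ 303.
Total lost output = 172 + 253 + 68 + 303 = 796 billion.

$796 billion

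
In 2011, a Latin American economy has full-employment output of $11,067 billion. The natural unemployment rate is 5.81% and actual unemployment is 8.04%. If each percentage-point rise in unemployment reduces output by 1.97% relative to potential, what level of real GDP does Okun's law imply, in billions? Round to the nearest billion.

Unemployment gap = 8.04 - 5.81 = 2.23 points, so the output gap is -1.97 × 2.23 = -4.3931%.
Actual GDP = 11067 × (1 - 4.3931/100) = 11067 × 0.956069 ≈ 10581 billion.

$10,581 billion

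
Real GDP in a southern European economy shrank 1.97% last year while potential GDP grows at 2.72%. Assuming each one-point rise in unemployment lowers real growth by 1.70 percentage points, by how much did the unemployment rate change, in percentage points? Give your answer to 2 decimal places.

Growth-rate Okun's law: g_Y = g_Y* - β × Δu, so Δu = (g_Y* - g_Y)/β.
Δu = (2.72 + 1.97)/1.70 = 4.69/1.70 = 2.76 percentage points.

2.76 percentage points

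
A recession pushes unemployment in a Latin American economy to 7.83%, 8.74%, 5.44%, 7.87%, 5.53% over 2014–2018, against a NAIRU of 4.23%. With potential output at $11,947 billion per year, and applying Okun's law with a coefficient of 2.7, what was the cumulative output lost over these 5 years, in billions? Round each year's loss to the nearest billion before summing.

Year 2014: gap = -2.7 × (7.83 - 4.23) = -9.72%, loss ≈ 11947 × 9.72/100 ≈ 1161.
Year 2015: gap = -2.7 × (8.74 - 4.23) = -12.177%, loss ≈ 11947 × 12.177/100 ≈ 1455.
Year 2016: gap = -2.7 × (5.44 - 4.23) = -3.267%, loss ≈ 11947 × 3.267/100 ≈ 390.
Year 2017: gap = -2.7 × (7.87 - 4.23) = -9.828%, loss ≈ 11947 × 9.828/100 ≈ 1174.
Year 2018: gap = -2.7 × (5.53 - 4.23) = -3.51%, loss ≈ 11947 × 3.51/100 ≈ 419.
Total lost output = 1161 + 1455 + 390 + 1174 + 419 = 4599 billion.

$4,599 billion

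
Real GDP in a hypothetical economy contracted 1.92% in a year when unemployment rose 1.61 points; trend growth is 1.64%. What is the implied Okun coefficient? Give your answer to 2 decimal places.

β ≈ 2.21

Growth form: g_Y = g_Y* - β × Δu, so β = (g_Y* - g_Y)/Δu.
β = (1.64 + 1.92)/1.61 = 3.56/1.61 = 2.21.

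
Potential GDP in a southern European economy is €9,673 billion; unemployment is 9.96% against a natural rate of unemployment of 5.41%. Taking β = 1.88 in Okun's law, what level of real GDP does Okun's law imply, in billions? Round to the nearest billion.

Unemployment gap = 9.96 - 5.41 = 4.55 points, so the output gap is -1.88 × 4.55 = -8.554%.
Actual GDP = 9673 × (1 - 8.554/100) = 9673 × 0.91446 ≈ 8846 billion.

€8,846 billion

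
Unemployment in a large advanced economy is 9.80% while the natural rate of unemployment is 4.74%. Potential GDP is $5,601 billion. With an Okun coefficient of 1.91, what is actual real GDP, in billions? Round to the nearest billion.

$5,060 billion

Unemployment gap = 9.8 - 4.74 = 5.06 points, so the output gap is -1.91 × 5.06 = -9.6646%.
Actual GDP = 5601 × (1 - 9.6646/100) = 5601 × 0.903354 ≈ 5060 billion.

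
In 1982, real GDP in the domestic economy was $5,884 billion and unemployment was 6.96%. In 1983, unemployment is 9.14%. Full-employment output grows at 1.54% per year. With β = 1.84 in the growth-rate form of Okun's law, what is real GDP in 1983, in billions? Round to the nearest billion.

$5,739 billion

Δu = 9.14 - 6.96 = 2.18 points.
Okun's law (growth form): g_Y = g_Y* - β × Δu = 1.54 - 1.84 × (2.18) = 1.54 - 4.0112 = -2.4712%.
Real GDP in the next year = 5884 × (1 - 2.4712/100) = 5884 × 0.975288 ≈ 5739 billion.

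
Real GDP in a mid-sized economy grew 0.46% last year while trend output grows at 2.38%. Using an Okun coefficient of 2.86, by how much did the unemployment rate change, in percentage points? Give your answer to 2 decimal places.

Growth-rate Okun's law: g_Y = g_Y* - β × Δu, so Δu = (g_Y* - g_Y)/β.
Δu = (2.38 - 0.46)/2.86 = 1.92/2.86 = 0.67 percentage points.

0.67 percentage points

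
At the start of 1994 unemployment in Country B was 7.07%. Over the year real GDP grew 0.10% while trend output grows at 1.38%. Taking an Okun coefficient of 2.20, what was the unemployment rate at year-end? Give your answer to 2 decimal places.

7.65%

Growth-rate Okun's law: g_Y = g_Y* - β × Δu, so Δu = (g_Y* - g_Y)/β.
Δu = (1.38 - 0.1)/2.20 = 1.28/2.20 = 0.58 percentage points.
Year-end unemployment = 7.07 + 0.58 = 7.65%.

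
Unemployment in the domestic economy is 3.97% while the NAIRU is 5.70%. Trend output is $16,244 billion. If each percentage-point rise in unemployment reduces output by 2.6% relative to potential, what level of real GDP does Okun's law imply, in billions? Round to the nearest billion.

Unemployment gap = 3.97 - 5.7 = -1.73 points, so the output gap is -2.6 × (-1.73) = 4.498%.
Actual GDP = 16244 × (1 + 4.498/100) = 16244 × 1.04498 ≈ 16975 billion.

$16,975 billion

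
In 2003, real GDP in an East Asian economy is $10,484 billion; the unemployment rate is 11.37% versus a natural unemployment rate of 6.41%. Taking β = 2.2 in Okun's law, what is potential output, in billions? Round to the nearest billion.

$11,768 billion

Unemployment gap = 11.37 - 6.41 = 4.96 points, so output gap = -2.2 × 4.96 = -10.912%.
Since Y = Y* × (1 + gap/100), Y* = 10484/0.89088 ≈ 11768 billion.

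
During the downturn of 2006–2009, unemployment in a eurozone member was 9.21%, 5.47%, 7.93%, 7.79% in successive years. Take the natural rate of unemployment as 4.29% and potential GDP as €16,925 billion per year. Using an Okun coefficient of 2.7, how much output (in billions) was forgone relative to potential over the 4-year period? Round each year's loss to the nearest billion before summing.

Year 2006: gap = -2.7 × (9.21 - 4.29) = -13.284%, loss ≈ 16925 × 13.284/100 ≈ 2248.
Year 2007: gap = -2.7 × (5.47 - 4.29) = -3.186%, loss ≈ 16925 × 3.186/100 ≈ 539.
Year 2008: gap = -2.7 × (7.93 - 4.29) = -9.828%, loss ≈ 16925 × 9.828/100 ≈ 1663.
Year 2009: gap = -2.7 × (7.79 - 4.29) = -9.45%, loss ≈ 16925 × 9.45/100 ≈ 1599.
Total lost output = 2248 + 539 + 1663 + 1599 = 6049 billion.

€6,049 billion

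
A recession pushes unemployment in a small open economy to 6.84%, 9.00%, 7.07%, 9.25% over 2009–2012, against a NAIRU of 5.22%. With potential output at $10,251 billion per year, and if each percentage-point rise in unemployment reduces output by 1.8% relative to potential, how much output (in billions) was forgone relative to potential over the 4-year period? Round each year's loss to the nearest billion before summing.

$2,081 billion

Year 2009: gap = -1.8 × (6.84 - 5.22) = -2.916%, loss ≈ 10251 × 2.916/100 ≈ 299.
Year 2010: gap = -1.8 × (9 - 5.22) = -6.804%, loss ≈ 10251 × 6.804/100 ≈ 697.
Year 2011: gap = -1.8 × (7.07 - 5.22) = -3.33%, loss ≈ 10251 × 3.33/100 ≈ 341.
Year 2012: gap = -1.8 × (9.25 - 5.22) = -7.254%, loss ≈ 10251 × 7.254/100 ≈ 744.
Total lost output = 299 + 697 + 341 + 744 = 2081 billion.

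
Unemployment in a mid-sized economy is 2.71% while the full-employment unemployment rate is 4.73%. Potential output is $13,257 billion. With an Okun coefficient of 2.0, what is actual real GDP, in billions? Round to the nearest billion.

Unemployment gap = 2.71 - 4.73 = -2.02 points, so the output gap is -2 × (-2.02) = 4.04%.
Actual GDP = 13257 × (1 + 4.04/100) = 13257 × 1.0404 ≈ 13793 billion.

$13,793 billion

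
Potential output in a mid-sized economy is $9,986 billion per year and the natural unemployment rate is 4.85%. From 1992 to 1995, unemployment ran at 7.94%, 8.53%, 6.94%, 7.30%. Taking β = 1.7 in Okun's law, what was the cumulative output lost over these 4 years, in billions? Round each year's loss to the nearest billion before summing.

$1,921 billion

Year 1992: gap = -1.7 × (7.94 - 4.85) = -5.253%, loss ≈ 9986 × 5.253/100 ≈ 525.
Year 1993: gap = -1.7 × (8.53 - 4.85) = -6.256%, loss ≈ 9986 × 6.256/100 ≈ 625.
Year 1994: gap = -1.7 × (6.94 - 4.85) = -3.553%, loss ≈ 9986 × 3.553/100 ≈ 355.
Year 1995: gap = -1.7 × (7.3 - 4.85) = -4.165%, loss ≈ 9986 × 4.165/100 ≈ 416.
Total lost output = 525 + 625 + 355 + 416 = 1921 billion.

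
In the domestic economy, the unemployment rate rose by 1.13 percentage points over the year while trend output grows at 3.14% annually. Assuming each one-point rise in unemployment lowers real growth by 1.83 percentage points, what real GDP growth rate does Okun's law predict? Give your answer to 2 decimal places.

1.07%

Growth-rate Okun's law: g_Y = g_Y* - β × Δu.
g_Y = 3.14 - 1.83 × (1.13) = 3.14 - 2.0679 = 1.0721%, i.e. 1.07% to 2 d.p.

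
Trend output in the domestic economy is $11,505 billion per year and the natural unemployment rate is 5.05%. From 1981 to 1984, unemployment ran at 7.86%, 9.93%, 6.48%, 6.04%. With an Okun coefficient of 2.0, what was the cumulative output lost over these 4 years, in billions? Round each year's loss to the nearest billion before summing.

Year 1981: gap = -2.0 × (7.86 - 5.05) = -5.62%, loss ≈ 11505 × 5.62/100 ≈ 647.
Year 1982: gap = -2.0 × (9.93 - 5.05) = -9.76%, loss ≈ 11505 × 9.76/100 ≈ 1123.
Year 1983: gap = -2.0 × (6.48 - 5.05) = -2.86%, loss ≈ 11505 × 2.86/100 ≈ 329.
Year 1984: gap = -2.0 × (6.04 - 5.05) = -1.98%, loss ≈ 11505 × 1.98/100 ≈ 228.
Total lost output = 647 + 1123 + 329 + 228 = 2327 billion.

$2,327 billion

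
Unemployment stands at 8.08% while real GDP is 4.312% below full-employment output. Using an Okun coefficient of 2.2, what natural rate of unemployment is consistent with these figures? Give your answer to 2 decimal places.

From Okun's law, u - u* = -(output gap)/β = -(-4.312)/2.2 = 1.96 points.
So u* = 8.08 - 1.96 = 6.12%.

6.12%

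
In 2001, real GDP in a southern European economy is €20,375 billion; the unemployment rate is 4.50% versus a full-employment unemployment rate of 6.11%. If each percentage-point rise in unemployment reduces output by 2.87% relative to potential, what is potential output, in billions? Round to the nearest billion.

Unemployment gap = 4.5 - 6.11 = -1.61 points, so output gap = -2.87 × (-1.61) = 4.6207%.
Since Y = Y* × (1 + gap/100), Y* = 20375/1.046207 ≈ 19475 billion.

€19,475 billion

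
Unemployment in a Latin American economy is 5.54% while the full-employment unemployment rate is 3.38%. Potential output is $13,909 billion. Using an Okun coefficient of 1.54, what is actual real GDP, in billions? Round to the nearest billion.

$13,446 billion

Unemployment gap = 5.54 - 3.38 = 2.16 points, so the output gap is -1.54 × 2.16 = -3.3264%.
Actual GDP = 13909 × (1 - 3.3264/100) = 13909 × 0.966736 ≈ 13446 billion.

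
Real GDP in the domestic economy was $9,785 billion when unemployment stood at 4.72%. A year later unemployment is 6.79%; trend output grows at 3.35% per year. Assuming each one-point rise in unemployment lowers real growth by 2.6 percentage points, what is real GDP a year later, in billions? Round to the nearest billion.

$9,586 billion

Δu = 6.79 - 4.72 = 2.07 points.
Okun's law (growth form): g_Y = g_Y* - β × Δu = 3.35 - 2.6 × (2.07) = 3.35 - 5.382 = -2.032%.
Real GDP in the next year = 9785 × (1 - 2.032/100) = 9785 × 0.97968 ≈ 9586 billion.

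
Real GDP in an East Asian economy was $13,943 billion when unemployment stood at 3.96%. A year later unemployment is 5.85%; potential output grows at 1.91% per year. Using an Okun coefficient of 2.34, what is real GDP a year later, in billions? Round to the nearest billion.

Δu = 5.85 - 3.96 = 1.89 points.
Okun's law (growth form): g_Y = g_Y* - β × Δu = 1.91 - 2.34 × (1.89) = 1.91 - 4.4226 = -2.5126%.
Real GDP in the next year = 13943 × (1 - 2.5126/100) = 13943 × 0.974874 ≈ 13593 billion.

$13,593 billion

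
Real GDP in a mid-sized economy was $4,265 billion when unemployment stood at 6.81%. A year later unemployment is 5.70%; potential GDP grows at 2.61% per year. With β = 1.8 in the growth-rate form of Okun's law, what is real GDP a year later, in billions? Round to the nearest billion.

Δu = 5.7 - 6.81 = -1.11 points.
Okun's law (growth form): g_Y = g_Y* - β × Δu = 2.61 - 1.8 × (-1.11) = 2.61 + 1.998 = 4.608%.
Real GDP in the next year = 4265 × (1 + 4.608/100) = 4265 × 1.04608 ≈ 4462 billion.

$4,462 billion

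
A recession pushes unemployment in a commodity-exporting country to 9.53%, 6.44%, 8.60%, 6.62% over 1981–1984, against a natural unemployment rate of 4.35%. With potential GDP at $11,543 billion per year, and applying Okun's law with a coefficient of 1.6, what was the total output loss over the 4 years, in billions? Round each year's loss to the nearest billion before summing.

Year 1981: gap = -1.6 × (9.53 - 4.35) = -8.288%, loss ≈ 11543 × 8.288/100 ≈ 957.
Year 1982: gap = -1.6 × (6.44 - 4.35) = -3.344%, loss ≈ 11543 × 3.344/100 ≈ 386.
Year 1983: gap = -1.6 × (8.6 - 4.35) = -6.8%, loss ≈ 11543 × 6.8/100 ≈ 785.
Year 1984: gap = -1.6 × (6.62 - 4.35) = -3.632%, loss ≈ 11543 × 3.632/100 ≈ 419.
Total lost output = 957 + 386 + 785 + 419 = 2547 billion.

$2,547 billion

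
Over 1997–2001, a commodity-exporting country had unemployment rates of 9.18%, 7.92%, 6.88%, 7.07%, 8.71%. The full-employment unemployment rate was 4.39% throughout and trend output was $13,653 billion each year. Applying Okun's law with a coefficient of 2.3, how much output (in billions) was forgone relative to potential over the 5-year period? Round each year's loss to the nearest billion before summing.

$5,593 billion

Year 1997: gap = -2.3 × (9.18 - 4.39) = -11.017%, loss ≈ 13653 × 11.017/100 ≈ 1504.
Year 1998: gap = -2.3 × (7.92 - 4.39) = -8.119%, loss ≈ 13653 × 8.119/100 ≈ 1108.
Year 1999: gap = -2.3 × (6.88 - 4.39) = -5.727%, loss ≈ 13653 × 5.727/100 ≈ 782.
Year 2000: gap = -2.3 × (7.07 - 4.39) = -6.164%, loss ≈ 13653 × 6.164/100 ≈ 842.
Year 2001: gap = -2.3 × (8.71 - 4.39) = -9.936%, loss ≈ 13653 × 9.936/100 ≈ 1357.
Total lost output = 1504 + 1108 + 782 + 842 + 1357 = 5593 billion.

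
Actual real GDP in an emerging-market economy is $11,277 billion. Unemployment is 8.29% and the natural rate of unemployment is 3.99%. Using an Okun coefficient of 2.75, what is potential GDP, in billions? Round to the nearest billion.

Unemployment gap = 8.29 - 3.99 = 4.3 points, so output gap = -2.75 × 4.3 = -11.825%.
Since Y = Y* × (1 + gap/100), Y* = 11277/0.88175 ≈ 12789 billion.

$12,789 billion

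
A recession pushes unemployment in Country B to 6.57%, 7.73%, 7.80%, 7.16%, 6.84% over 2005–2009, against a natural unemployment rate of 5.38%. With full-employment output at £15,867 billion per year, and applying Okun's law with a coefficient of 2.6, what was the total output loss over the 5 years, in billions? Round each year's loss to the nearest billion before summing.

Year 2005: gap = -2.6 × (6.57 - 5.38) = -3.094%, loss ≈ 15867 × 3.094/100 ≈ 491.
Year 2006: gap = -2.6 × (7.73 - 5.38) = -6.11%, loss ≈ 15867 × 6.11/100 ≈ 969.
Year 2007: gap = -2.6 × (7.8 - 5.38) = -6.292%, loss ≈ 15867 × 6.292/100 ≈ 998.
Year 2008: gap = -2.6 × (7.16 - 5.38) = -4.628%, loss ≈ 15867 × 4.628/100 ≈ 734.
Year 2009: gap = -2.6 × (6.84 - 5.38) = -3.796%, loss ≈ 15867 × 3.796/100 ≈ 602.
Total lost output = 491 + 969 + 998 + 734 + 602 = 3794 billion.

£3,794 billion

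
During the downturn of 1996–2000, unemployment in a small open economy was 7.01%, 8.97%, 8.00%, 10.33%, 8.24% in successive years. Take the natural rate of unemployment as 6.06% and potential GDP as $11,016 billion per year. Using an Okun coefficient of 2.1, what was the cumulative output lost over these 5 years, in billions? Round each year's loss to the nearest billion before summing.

$2,834 billion

Year 1996: gap = -2.1 × (7.01 - 6.06) = -1.995%, loss ≈ 11016 × 1.995/100 ≈ 220.
Year 1997: gap = -2.1 × (8.97 - 6.06) = -6.111%, loss ≈ 11016 × 6.111/100 ≈ 673.
Year 1998: gap = -2.1 × (8 - 6.06) = -4.074%, loss ≈ 11016 × 4.074/100 ≈ 449.
Year 1999: gap = -2.1 × (10.33 - 6.06) = -8.967%, loss ≈ 11016 × 8.967/100 ≈ 988.
Year 2000: gap = -2.1 × (8.24 - 6.06) = -4.578%, loss ≈ 11016 × 4.578/100 ≈ 504.
Total lost output = 220 + 673 + 449 + 988 + 504 = 2834 billion.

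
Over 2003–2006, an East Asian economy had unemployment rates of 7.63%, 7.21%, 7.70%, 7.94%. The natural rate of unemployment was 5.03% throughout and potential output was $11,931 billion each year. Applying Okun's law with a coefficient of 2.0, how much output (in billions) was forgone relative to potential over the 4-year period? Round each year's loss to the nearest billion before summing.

Year 2003: gap = -2.0 × (7.63 - 5.03) = -5.2%, loss ≈ 11931 × 5.2/100 ≈ 620.
Year 2004: gap = -2.0 × (7.21 - 5.03) = -4.36%, loss ≈ 11931 × 4.36/100 ≈ 520.
Year 2005: gap = -2.0 × (7.7 - 5.03) = -5.34%, loss ≈ 11931 × 5.34/100 ≈ 637.
Year 2006: gap = -2.0 × (7.94 - 5.03) = -5.82%, loss ≈ 11931 × 5.82/100 ≈ 694.
Total lost output = 620 + 520 + 637 + 694 = 2471 billion.

$2,471 billion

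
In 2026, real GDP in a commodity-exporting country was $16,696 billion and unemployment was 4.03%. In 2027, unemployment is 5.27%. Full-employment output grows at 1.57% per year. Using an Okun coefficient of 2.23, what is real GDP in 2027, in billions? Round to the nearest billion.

Δu = 5.27 - 4.03 = 1.24 points.
Okun's law (growth form): g_Y = g_Y* - β × Δu = 1.57 - 2.23 × (1.24) = 1.57 - 2.7652 = -1.1952%.
Real GDP in the next year = 16696 × (1 - 1.1952/100) = 16696 × 0.988048 ≈ 16496 billion.

$16,496 billion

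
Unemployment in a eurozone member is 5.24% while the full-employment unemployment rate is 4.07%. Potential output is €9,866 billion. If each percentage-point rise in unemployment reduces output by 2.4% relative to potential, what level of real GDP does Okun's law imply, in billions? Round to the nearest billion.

€9,589 billion

Unemployment gap = 5.24 - 4.07 = 1.17 points, so the output gap is -2.4 × 1.17 = -2.808%.
Actual GDP = 9866 × (1 - 2.808/100) = 9866 × 0.97192 ≈ 9589 billion.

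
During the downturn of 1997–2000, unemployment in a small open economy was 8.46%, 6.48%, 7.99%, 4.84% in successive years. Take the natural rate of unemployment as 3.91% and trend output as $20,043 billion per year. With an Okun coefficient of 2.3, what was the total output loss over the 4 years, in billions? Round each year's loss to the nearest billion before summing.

$5,592 billion

Year 1997: gap = -2.3 × (8.46 - 3.91) = -10.465%, loss ≈ 20043 × 10.465/100 ≈ 2097.
Year 1998: gap = -2.3 × (6.48 - 3.91) = -5.911%, loss ≈ 20043 × 5.911/100 ≈ 1185.
Year 1999: gap = -2.3 × (7.99 - 3.91) = -9.384%, loss ≈ 20043 × 9.384/100 ≈ 1881.
Year 2000: gap = -2.3 × (4.84 - 3.91) = -2.139%, loss ≈ 20043 × 2.139/100 ≈ 429.
Total lost output = 2097 + 1185 + 1881 + 429 = 5592 billion.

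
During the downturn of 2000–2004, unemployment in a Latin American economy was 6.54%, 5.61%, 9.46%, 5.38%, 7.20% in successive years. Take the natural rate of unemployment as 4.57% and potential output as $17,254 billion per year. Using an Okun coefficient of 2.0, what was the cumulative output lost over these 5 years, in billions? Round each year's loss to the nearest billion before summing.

Year 2000: gap = -2.0 × (6.54 - 4.57) = -3.94%, loss ≈ 17254 × 3.94/100 ≈ 680.
Year 2001: gap = -2.0 × (5.61 - 4.57) = -2.08%, loss ≈ 17254 × 2.08/100 ≈ 359.
Year 2002: gap = -2.0 × (9.46 - 4.57) = -9.78%, loss ≈ 17254 × 9.78/100 ≈ 1687.
Year 2003: gap = -2.0 × (5.38 - 4.57) = -1.62%, loss ≈ 17254 × 1.62/100 ≈ 280.
Year 2004: gap = -2.0 × (7.2 - 4.57) = -5.26%, loss ≈ 17254 × 5.26/100 ≈ 908.
Total lost output = 680 + 359 + 1687 + 280 + 908 = 3914 billion.

$3,914 billion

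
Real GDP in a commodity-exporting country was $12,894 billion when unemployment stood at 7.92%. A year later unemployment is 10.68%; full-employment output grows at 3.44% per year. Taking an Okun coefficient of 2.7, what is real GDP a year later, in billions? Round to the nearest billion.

Δu = 10.68 - 7.92 = 2.76 points.
Okun's law (growth form): g_Y = g_Y* - β × Δu = 3.44 - 2.7 × (2.76) = 3.44 - 7.452 = -4.012%.
Real GDP in the next year = 12894 × (1 - 4.012/100) = 12894 × 0.95988 ≈ 12377 billion.

$12,377 billion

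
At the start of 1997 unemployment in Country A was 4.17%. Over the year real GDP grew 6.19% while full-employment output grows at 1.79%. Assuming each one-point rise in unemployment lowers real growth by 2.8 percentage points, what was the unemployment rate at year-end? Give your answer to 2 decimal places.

2.60%

Growth-rate Okun's law: g_Y = g_Y* - β × Δu, so Δu = (g_Y* - g_Y)/β.
Δu = (1.79 - 6.19)/2.8 = -4.4/2.8 = -1.57 percentage points.
Year-end unemployment = 4.17 - 1.57 = 2.60%.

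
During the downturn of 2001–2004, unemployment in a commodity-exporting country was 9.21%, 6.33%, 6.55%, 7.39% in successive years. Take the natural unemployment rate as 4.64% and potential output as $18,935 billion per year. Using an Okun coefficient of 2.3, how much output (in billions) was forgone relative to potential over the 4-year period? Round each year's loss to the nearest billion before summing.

Year 2001: gap = -2.3 × (9.21 - 4.64) = -10.511%, loss ≈ 18935 × 10.511/100 ≈ 1990.
Year 2002: gap = -2.3 × (6.33 - 4.64) = -3.887%, loss ≈ 18935 × 3.887/100 ≈ 736.
Year 2003: gap = -2.3 × (6.55 - 4.64) = -4.393%, loss ≈ 18935 × 4.393/100 ≈ 832.
Year 2004: gap = -2.3 × (7.39 - 4.64) = -6.325%, loss ≈ 18935 × 6.325/100 ≈ 1198.
Total lost output = 1990 + 736 + 832 + 1198 = 4756 billion.

$4,756 billion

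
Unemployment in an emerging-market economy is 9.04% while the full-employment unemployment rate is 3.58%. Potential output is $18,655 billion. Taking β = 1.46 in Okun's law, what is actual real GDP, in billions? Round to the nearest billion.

$17,168 billion

Unemployment gap = 9.04 - 3.58 = 5.46 points, so the output gap is -1.46 × 5.46 = -7.9716%.
Actual GDP = 18655 × (1 - 7.9716/100) = 18655 × 0.920284 ≈ 17168 billion.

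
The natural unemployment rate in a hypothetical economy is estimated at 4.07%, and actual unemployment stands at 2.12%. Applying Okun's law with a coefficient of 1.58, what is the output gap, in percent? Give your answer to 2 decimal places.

The unemployment gap is 2.12 - 4.07 = -1.95 percentage points.
Okun's law gives an output gap of -1.58 × (-1.95) = 3.081%, i.e. 3.08% above potential.

3.08%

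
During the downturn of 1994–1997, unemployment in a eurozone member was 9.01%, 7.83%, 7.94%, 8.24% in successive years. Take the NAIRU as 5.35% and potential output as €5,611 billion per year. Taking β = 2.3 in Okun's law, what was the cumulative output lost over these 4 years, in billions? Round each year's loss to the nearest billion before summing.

Year 1994: gap = -2.3 × (9.01 - 5.35) = -8.418%, loss ≈ 5611 × 8.418/100 ≈ 472.
Year 1995: gap = -2.3 × (7.83 - 5.35) = -5.704%, loss ≈ 5611 × 5.704/100 ≈ 320.
Year 1996: gap = -2.3 × (7.94 - 5.35) = -5.957%, loss ≈ 5611 × 5.957/100 ≈ 334.
Year 1997: gap = -2.3 × (8.24 - 5.35) = -6.647%, loss ≈ 5611 × 6.647/100 ≈ 373.
Total lost output = 472 + 320 + 334 + 373 = 1499 billion.

€1,499 billion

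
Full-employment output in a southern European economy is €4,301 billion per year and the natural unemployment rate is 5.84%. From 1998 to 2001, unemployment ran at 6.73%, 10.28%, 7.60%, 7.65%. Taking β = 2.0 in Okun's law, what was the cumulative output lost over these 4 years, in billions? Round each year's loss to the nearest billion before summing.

Year 1998: gap = -2.0 × (6.73 - 5.84) = -1.78%, loss ≈ 4301 × 1.78/100 ≈ 77.
Year 1999: gap = -2.0 × (10.28 - 5.84) = -8.88%, loss ≈ 4301 × 8.88/100 ≈ 382.
Year 2000: gap = -2.0 × (7.6 - 5.84) = -3.52%, loss ≈ 4301 × 3.52/100 ≈ 151.
Year 2001: gap = -2.0 × (7.65 - 5.84) = -3.62%, loss ≈ 4301 × 3.62/100 ≈ 156.
Total lost output = 77 + 382 + 151 + 156 = 766 billion.

€766 billion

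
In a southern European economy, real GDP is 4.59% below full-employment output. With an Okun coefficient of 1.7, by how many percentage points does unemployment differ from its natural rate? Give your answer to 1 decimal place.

Okun's law: output gap = -β × (u - u*), so u - u* = -(output gap)/β.
u - u* = -(-4.59)/1.7 = 2.7 percentage points.

2.7 percentage points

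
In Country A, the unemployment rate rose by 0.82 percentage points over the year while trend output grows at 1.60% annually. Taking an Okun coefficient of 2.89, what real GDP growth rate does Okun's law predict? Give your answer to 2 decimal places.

Growth-rate Okun's law: g_Y = g_Y* - β × Δu.
g_Y = 1.60 - 2.89 × (0.82) = 1.6 - 2.3698 = -0.7698%, i.e. -0.77% to 2 d.p.

-0.77%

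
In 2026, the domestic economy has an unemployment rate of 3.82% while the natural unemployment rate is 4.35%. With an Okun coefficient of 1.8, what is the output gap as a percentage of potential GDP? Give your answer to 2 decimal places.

The unemployment gap is 3.82 - 4.35 = -0.53 percentage points.
Okun's law gives an output gap of -1.8 × (-0.53) = 0.954%, i.e. 0.95% above potential.

0.95%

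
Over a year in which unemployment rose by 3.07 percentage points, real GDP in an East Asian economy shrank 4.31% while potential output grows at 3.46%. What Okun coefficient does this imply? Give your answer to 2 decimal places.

β ≈ 2.53

Growth form: g_Y = g_Y* - β × Δu, so β = (g_Y* - g_Y)/Δu.
β = (3.46 + 4.31)/3.07 = 7.77/3.07 = 2.53.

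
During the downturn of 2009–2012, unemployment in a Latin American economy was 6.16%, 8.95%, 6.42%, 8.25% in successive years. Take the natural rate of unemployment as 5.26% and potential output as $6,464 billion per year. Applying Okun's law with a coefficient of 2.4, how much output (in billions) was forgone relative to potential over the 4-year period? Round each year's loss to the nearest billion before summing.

$1,356 billion

Year 2009: gap = -2.4 × (6.16 - 5.26) = -2.16%, loss ≈ 6464 × 2.16/100 ≈ 140.
Year 2010: gap = -2.4 × (8.95 - 5.26) = -8.856%, loss ≈ 6464 × 8.856/100 ≈ 572.
Year 2011: gap = -2.4 × (6.42 - 5.26) = -2.784%, loss ≈ 6464 × 2.784/100 ≈ 180.
Year 2012: gap = -2.4 × (8.25 - 5.26) = -7.176%, loss ≈ 6464 × 7.176/100 ≈ 464.
Total lost output = 140 + 572 + 180 + 464 = 1356 billion.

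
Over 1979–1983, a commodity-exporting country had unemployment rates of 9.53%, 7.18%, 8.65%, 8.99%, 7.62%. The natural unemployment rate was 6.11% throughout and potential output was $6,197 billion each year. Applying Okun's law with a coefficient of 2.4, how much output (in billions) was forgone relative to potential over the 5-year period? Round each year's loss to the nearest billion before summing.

$1,699 billion

Year 1979: gap = -2.4 × (9.53 - 6.11) = -8.208%, loss ≈ 6197 × 8.208/100 ≈ 509.
Year 1980: gap = -2.4 × (7.18 - 6.11) = -2.568%, loss ≈ 6197 × 2.568/100 ≈ 159.
Year 1981: gap = -2.4 × (8.65 - 6.11) = -6.096%, loss ≈ 6197 × 6.096/100 ≈ 378.
Year 1982: gap = -2.4 × (8.99 - 6.11) = -6.912%, loss ≈ 6197 × 6.912/100 ≈ 428.
Year 1983: gap = -2.4 × (7.62 - 6.11) = -3.624%, loss ≈ 6197 × 3.624/100 ≈ 225.
Total lost output = 509 + 159 + 378 + 428 + 225 = 1699 billion.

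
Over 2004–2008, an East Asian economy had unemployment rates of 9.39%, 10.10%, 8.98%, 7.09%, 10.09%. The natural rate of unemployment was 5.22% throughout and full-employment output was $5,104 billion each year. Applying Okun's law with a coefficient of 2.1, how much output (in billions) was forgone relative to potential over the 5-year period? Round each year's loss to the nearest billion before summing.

Year 2004: gap = -2.1 × (9.39 - 5.22) = -8.757%, loss ≈ 5104 × 8.757/100 ≈ 447.
Year 2005: gap = -2.1 × (10.1 - 5.22) = -10.248%, loss ≈ 5104 × 10.248/100 ≈ 523.
Year 2006: gap = -2.1 × (8.98 - 5.22) = -7.896%, loss ≈ 5104 × 7.896/100 ≈ 403.
Year 2007: gap = -2.1 × (7.09 - 5.22) = -3.927%, loss ≈ 5104 × 3.927/100 ≈ 200.
Year 2008: gap = -2.1 × (10.09 - 5.22) = -10.227%, loss ≈ 5104 × 10.227/100 ≈ 522.
Total lost output = 447 + 523 + 403 + 200 + 522 = 2095 billion.

$2,095 billion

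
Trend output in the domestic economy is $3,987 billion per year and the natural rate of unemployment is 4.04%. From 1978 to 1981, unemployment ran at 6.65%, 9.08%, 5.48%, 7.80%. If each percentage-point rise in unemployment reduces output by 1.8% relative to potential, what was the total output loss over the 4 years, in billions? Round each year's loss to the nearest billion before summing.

$922 billion

Year 1978: gap = -1.8 × (6.65 - 4.04) = -4.698%, loss ≈ 3987 × 4.698/100 ≈ 187.
Year 1979: gap = -1.8 × (9.08 - 4.04) = -9.072%, loss ≈ 3987 × 9.072/100 ≈ 362.
Year 1980: gap = -1.8 × (5.48 - 4.04) = -2.592%, loss ≈ 3987 × 2.592/100 ≈ 103.
Year 1981: gap = -1.8 × (7.8 - 4.04) = -6.768%, loss ≈ 3987 × 6.768/100 ≈ 270.
Total lost output = 187 + 362 + 103 + 270 = 922 billion.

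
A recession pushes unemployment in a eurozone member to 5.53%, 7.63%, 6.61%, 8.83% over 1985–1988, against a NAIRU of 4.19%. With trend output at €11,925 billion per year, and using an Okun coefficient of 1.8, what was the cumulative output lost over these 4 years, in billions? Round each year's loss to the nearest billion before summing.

€2,541 billion

Year 1985: gap = -1.8 × (5.53 - 4.19) = -2.412%, loss ≈ 11925 × 2.412/100 ≈ 288.
Year 1986: gap = -1.8 × (7.63 - 4.19) = -6.192%, loss ≈ 11925 × 6.192/100 ≈ 738.
Year 1987: gap = -1.8 × (6.61 - 4.19) = -4.356%, loss ≈ 11925 × 4.356/100 ≈ 519.
Year 1988: gap = -1.8 × (8.83 - 4.19) = -8.352%, loss ≈ 11925 × 8.352/100 ≈ 996.
Total lost output = 288 + 738 + 519 + 996 = 2541 billion.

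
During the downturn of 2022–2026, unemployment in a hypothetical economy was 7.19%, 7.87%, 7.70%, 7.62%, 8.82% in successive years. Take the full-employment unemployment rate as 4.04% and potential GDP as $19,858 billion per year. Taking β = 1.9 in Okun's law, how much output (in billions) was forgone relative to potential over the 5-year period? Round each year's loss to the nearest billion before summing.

Year 2022: gap = -1.9 × (7.19 - 4.04) = -5.985%, loss ≈ 19858 × 5.985/100 ≈ 1189.
Year 2023: gap = -1.9 × (7.87 - 4.04) = -7.277%, loss ≈ 19858 × 7.277/100 ≈ 1445.
Year 2024: gap = -1.9 × (7.7 - 4.04) = -6.954%, loss ≈ 19858 × 6.954/100 ≈ 1381.
Year 2025: gap = -1.9 × (7.62 - 4.04) = -6.802%, loss ≈ 19858 × 6.802/100 ≈ 1351.
Year 2026: gap = -1.9 × (8.82 - 4.04) = -9.082%, loss ≈ 19858 × 9.082/100 ≈ 1804.
Total lost output = 1189 + 1445 + 1381 + 1351 + 1804 = 7170 billion.

$7,170 billion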